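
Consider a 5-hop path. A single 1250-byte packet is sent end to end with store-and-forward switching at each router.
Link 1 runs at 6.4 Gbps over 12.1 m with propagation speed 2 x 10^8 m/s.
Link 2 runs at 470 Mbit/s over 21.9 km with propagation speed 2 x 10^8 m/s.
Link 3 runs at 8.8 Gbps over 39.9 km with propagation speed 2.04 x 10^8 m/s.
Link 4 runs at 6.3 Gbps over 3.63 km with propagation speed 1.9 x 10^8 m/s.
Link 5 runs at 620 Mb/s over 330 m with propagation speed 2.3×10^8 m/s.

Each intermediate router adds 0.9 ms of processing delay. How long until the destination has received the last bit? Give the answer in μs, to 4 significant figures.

3967 μs

L = 1250 × 8 = 10000 bits.
Transmission delays (L/R per hop): 1.5625, 21.2766, 1.13636, 1.5873, 16.129 μs; sum = 41.6918 μs.
Propagation delays (d/s per hop): 0.0605, 109.5, 195.588, 19.1053, 1.43478 μs; sum = 325.689 μs.
Processing at 4 router(s): 4 × 0.9 ms = 3600 μs.
End-to-end = 3967 μs.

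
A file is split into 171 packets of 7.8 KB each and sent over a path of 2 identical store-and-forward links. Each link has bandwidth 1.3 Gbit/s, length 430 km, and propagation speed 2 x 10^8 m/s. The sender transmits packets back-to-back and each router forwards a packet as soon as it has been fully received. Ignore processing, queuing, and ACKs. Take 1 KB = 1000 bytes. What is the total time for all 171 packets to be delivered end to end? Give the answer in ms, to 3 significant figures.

12.6 ms

Per-hop transmission t_tx = L/R = 62400/1300000000 = 0.048 ms.
Per-hop propagation t_prop = 430000/200000000 = 2.15 ms.
Pipeline fill: first packet needs 2·t_tx to clear all hops; remaining 170 packets each add one t_tx.
Total = (2+171-1)·t_tx + 2·t_prop = 172·0.048 + 2·2.15 = 12.6 ms.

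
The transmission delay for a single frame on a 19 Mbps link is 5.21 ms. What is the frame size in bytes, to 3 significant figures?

L = R × t_tx = 19000000 b/s × 0.00521 s = 98990 bits.
In bytes: 98990 / 8 = 12400 bytes.

12400 bytes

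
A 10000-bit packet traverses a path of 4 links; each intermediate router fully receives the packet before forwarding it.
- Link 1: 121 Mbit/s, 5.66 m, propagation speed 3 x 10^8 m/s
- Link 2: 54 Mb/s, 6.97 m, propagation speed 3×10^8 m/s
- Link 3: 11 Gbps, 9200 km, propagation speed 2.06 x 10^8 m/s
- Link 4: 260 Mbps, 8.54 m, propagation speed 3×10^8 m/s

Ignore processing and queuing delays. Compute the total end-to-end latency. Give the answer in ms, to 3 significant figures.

45.0 ms

Transmission delays (L/R per hop): 0.0826446, 0.185185, 0.000909091, 0.0384615 ms; sum = 0.3072 ms.
Propagation delays (d/s per hop): 1.88667e-05, 2.32333e-05, 44.6602, 2.84667e-05 ms; sum = 44.6603 ms.
End-to-end = 45.0 ms.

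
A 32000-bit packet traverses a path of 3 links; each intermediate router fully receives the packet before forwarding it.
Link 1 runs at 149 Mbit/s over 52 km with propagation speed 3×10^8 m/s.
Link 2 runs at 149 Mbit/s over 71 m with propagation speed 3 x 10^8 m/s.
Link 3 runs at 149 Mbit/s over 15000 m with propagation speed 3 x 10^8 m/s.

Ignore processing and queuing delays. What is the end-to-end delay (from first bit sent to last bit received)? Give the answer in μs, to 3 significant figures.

Transmission delay per hop = L/R = 32000/149000000 = 214.765 μs; 3 hops → 644.295 μs.
Propagation delays (d/s per hop): 173.333, 0.236667, 50 μs; sum = 223.57 μs.
End-to-end = 868 μs.

868 μs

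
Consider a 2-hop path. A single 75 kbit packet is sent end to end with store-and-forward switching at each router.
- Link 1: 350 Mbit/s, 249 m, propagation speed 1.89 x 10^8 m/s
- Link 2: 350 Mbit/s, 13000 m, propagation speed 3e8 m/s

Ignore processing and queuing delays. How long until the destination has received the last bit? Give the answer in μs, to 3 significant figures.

473 μs

L = 75000 bits.
Transmission delay per hop = L/R = 75000/350000000 = 214.286 μs; 2 hops → 428.571 μs.
Propagation delays (d/s per hop): 1.31746, 43.3333 μs; sum = 44.6508 μs.
End-to-end = 473 μs.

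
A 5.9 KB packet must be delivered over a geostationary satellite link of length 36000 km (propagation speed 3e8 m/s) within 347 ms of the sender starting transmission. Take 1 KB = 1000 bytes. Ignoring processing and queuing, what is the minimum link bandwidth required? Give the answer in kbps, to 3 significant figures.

L = 47200 bits.
Propagation delay = 36000000 / 300000000 = 120 ms.
Transmission budget = 347 − 120 = 227 ms.
R ≥ L / t_tx = 47200 bits / 0.227 s = 208 kbps.

208 kbps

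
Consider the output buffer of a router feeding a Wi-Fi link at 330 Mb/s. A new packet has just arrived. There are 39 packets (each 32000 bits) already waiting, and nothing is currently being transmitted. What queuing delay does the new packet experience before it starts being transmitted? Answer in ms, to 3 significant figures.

Each queued packet: L/R = 32000/330000000 = 0.0969697 ms.
39 queued → 3.78182 ms.
Queuing delay = 3.78 ms.

3.78 ms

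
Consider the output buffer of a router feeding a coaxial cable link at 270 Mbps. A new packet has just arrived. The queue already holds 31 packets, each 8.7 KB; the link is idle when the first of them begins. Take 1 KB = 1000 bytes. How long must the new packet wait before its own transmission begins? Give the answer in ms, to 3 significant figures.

Each queued packet: L/R = 69600/270000000 = 0.257778 ms.
31 queued → 7.99111 ms.
Queuing delay = 7.99 ms.

7.99 ms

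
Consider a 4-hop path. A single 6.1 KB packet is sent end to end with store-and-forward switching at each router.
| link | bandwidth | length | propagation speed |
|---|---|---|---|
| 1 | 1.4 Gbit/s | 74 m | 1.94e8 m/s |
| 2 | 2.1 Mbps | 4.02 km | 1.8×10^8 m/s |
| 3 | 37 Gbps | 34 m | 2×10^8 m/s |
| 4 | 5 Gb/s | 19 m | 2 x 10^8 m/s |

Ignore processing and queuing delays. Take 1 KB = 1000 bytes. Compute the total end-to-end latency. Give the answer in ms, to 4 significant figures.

L = 48800 bits.
Transmission delays (L/R per hop): 0.0348571, 23.2381, 0.00131892, 0.00976 ms; sum = 23.284 ms.
Propagation delays (d/s per hop): 0.000381443, 0.0223333, 0.00017, 9.5e-05 ms; sum = 0.0229798 ms.
End-to-end = 23.31 ms.

23.31 ms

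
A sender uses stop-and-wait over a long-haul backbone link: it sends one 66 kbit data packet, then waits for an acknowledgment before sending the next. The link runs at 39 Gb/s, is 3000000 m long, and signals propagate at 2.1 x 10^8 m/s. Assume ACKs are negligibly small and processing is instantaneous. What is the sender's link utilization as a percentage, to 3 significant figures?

t_tx = L/R = 66000/39000000000 = 1.69231e-06 s.
t_prop = 3000000/210000000 = 0.0142857 s; RTT = 0.0285714 s.
Cycle = t_tx + RTT = 0.0285731 s.
Utilization = t_tx / cycle = 1.69231e-06/0.0285731 = 0.00592 %.

0.00592 %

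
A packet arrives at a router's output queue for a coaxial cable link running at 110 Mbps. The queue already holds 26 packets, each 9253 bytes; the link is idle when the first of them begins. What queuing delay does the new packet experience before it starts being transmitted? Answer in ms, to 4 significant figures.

Each queued packet: L/R = 74024/110000000 = 0.672945 ms.
26 queued → 17.4966 ms.
Queuing delay = 17.50 ms.

17.50 ms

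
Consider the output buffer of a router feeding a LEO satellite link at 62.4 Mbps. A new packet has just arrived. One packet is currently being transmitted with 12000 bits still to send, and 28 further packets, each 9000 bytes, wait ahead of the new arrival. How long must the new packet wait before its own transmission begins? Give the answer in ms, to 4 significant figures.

32.50 ms

Each queued packet: L/R = 72000/62400000 = 1.15385 ms.
28 queued → 32.3077 ms.
Plus remaining 12000 bits of current packet: 0.192308 ms.
Queuing delay = 32.50 ms.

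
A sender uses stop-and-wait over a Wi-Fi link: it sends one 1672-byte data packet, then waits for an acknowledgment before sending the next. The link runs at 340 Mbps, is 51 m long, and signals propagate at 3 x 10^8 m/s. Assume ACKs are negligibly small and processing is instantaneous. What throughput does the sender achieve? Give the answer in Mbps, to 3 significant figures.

337 Mbps

t_tx = L/R = 13376/340000000 = 3.93412e-05 s.
t_prop = 51/300000000 = 1.7e-07 s; RTT = 3.4e-07 s.
Cycle = t_tx + RTT = 3.96812e-05 s.
Throughput = L / cycle = 13376 / 3.96812e-05 = 337 Mbps.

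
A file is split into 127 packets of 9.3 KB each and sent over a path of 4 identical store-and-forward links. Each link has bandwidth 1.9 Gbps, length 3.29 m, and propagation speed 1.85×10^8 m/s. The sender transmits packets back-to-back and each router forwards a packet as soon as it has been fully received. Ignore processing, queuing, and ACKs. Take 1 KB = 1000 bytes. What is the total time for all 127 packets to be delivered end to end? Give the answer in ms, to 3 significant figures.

5.09 ms

Per-hop transmission t_tx = L/R = 74400/1900000000 = 0.0391579 ms.
Per-hop propagation t_prop = 3.29/185000000 = 1.77838e-05 ms.
Pipeline fill: first packet needs 4·t_tx to clear all hops; remaining 126 packets each add one t_tx.
Total = (4+127-1)·t_tx + 4·t_prop = 130·0.0391579 + 4·1.77838e-05 = 5.09 ms.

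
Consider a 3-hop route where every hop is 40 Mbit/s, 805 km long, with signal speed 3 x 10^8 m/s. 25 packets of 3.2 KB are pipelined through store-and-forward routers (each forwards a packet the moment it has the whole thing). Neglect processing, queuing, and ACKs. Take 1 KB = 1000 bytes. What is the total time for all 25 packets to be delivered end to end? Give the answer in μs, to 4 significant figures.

25330 μs

Per-hop transmission t_tx = L/R = 25600/40000000 = 640 μs.
Per-hop propagation t_prop = 805000/300000000 = 2683.33 μs.
Pipeline fill: first packet needs 3·t_tx to clear all hops; remaining 24 packets each add one t_tx.
Total = (3+25-1)·t_tx + 3·t_prop = 27·640 + 3·2683.33 = 25330 μs.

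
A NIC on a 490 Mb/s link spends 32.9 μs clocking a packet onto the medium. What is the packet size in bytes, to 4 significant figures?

L = R × t_tx = 490000000 b/s × 3.29e-05 s = 16121 bits.
In bytes: 16121 / 8 = 2015 bytes.

2015 bytes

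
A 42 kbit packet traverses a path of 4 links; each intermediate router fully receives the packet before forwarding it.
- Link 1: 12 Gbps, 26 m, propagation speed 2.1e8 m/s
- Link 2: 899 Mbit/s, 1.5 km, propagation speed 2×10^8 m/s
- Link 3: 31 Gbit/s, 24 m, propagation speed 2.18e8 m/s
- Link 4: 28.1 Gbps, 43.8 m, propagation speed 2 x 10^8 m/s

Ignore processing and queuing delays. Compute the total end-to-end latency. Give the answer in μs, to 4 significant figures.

61.02 μs

L = 42000 bits.
Transmission delays (L/R per hop): 3.5, 46.7186, 1.35484, 1.49466 μs; sum = 53.0681 μs.
Propagation delays (d/s per hop): 0.12381, 7.5, 0.110092, 0.219 μs; sum = 7.9529 μs.
End-to-end = 61.02 μs.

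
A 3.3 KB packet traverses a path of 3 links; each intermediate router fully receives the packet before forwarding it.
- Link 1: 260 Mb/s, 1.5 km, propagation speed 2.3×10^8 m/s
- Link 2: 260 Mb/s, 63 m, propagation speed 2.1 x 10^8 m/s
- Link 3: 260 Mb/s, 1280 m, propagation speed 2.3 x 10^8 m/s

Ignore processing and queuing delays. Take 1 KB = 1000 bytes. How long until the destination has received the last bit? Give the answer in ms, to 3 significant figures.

L = 26400 bits.
Transmission delay per hop = L/R = 26400/260000000 = 0.101538 ms; 3 hops → 0.304615 ms.
Propagation delays (d/s per hop): 0.00652174, 0.0003, 0.00556522 ms; sum = 0.012387 ms.
End-to-end = 0.317 ms.

0.317 ms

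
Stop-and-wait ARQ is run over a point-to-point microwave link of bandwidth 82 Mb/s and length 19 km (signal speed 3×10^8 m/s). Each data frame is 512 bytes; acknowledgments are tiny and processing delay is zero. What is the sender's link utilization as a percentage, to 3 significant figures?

t_tx = L/R = 4096/82000000 = 4.99512e-05 s.
t_prop = 19000/300000000 = 6.33333e-05 s; RTT = 0.000126667 s.
Cycle = t_tx + RTT = 0.000176618 s.
Utilization = t_tx / cycle = 4.99512e-05/0.000176618 = 28.3 %.

28.3 %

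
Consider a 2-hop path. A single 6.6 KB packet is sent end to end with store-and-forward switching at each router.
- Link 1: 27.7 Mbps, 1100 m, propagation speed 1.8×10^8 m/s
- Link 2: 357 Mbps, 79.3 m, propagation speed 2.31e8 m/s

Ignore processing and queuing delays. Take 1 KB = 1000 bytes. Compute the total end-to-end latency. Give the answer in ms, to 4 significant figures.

L = 52800 bits.
Transmission delays (L/R per hop): 1.90614, 0.147899 ms; sum = 2.05404 ms.
Propagation delays (d/s per hop): 0.00611111, 0.00034329 ms; sum = 0.0064544 ms.
End-to-end = 2.060 ms.

2.060 ms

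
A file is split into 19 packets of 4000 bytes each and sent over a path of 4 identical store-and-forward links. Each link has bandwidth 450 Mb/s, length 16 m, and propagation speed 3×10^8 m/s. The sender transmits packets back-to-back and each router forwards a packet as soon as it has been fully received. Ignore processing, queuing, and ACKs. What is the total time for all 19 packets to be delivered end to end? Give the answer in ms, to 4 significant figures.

1.565 ms

Per-hop transmission t_tx = L/R = 32000/450000000 = 0.0711111 ms.
Per-hop propagation t_prop = 16/300000000 = 5.33333e-05 ms.
Pipeline fill: first packet needs 4·t_tx to clear all hops; remaining 18 packets each add one t_tx.
Total = (4+19-1)·t_tx + 4·t_prop = 22·0.0711111 + 4·5.33333e-05 = 1.565 ms.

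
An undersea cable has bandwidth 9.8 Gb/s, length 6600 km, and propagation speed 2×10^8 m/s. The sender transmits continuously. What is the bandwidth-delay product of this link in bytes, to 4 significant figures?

Propagation delay = 6600000 / 200000000 = 0.033 s.
BDP = R × t_prop = 9800000000 × 0.033 = 323400000 bits.
In bytes: 323400000/8 = 40430000 bytes.

40430000 bytes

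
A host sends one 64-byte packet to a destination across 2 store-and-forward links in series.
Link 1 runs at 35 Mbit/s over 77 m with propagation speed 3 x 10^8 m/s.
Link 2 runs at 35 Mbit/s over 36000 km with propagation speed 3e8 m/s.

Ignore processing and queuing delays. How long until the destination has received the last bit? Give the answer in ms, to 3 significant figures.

L = 64 × 8 = 512 bits.
Transmission delay per hop = L/R = 512/35000000 = 0.0146286 ms; 2 hops → 0.0292571 ms.
Propagation delays (d/s per hop): 0.000256667, 120 ms; sum = 120 ms.
End-to-end = 120 ms.

120 ms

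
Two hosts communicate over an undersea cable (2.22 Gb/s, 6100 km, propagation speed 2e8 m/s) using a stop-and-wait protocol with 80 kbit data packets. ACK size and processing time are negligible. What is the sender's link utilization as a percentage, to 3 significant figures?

0.0590 %

t_tx = L/R = 80000/2220000000 = 3.6036e-05 s.
t_prop = 6100000/200000000 = 0.0305 s; RTT = 0.061 s.
Cycle = t_tx + RTT = 0.061036 s.
Utilization = t_tx / cycle = 3.6036e-05/0.061036 = 0.0590 %.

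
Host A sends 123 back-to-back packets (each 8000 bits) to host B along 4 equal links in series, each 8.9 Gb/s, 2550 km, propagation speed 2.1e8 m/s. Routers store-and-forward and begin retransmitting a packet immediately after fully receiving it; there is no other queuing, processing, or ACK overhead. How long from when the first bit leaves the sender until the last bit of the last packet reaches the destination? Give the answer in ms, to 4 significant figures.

48.68 ms

Per-hop transmission t_tx = L/R = 8000/8900000000 = 0.000898876 ms.
Per-hop propagation t_prop = 2550000/210000000 = 12.1429 ms.
Pipeline fill: first packet needs 4·t_tx to clear all hops; remaining 122 packets each add one t_tx.
Total = (4+123-1)·t_tx + 4·t_prop = 126·0.000898876 + 4·12.1429 = 48.68 ms.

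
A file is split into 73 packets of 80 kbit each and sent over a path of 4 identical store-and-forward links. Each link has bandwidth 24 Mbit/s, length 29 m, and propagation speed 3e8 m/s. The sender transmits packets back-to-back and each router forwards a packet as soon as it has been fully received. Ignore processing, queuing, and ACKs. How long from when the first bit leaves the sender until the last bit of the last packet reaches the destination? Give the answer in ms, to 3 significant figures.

Per-hop transmission t_tx = L/R = 80000/24000000 = 3.33333 ms.
Per-hop propagation t_prop = 29/300000000 = 9.66667e-05 ms.
Pipeline fill: first packet needs 4·t_tx to clear all hops; remaining 72 packets each add one t_tx.
Total = (4+73-1)·t_tx + 4·t_prop = 76·3.33333 + 4·9.66667e-05 = 253 ms.

253 ms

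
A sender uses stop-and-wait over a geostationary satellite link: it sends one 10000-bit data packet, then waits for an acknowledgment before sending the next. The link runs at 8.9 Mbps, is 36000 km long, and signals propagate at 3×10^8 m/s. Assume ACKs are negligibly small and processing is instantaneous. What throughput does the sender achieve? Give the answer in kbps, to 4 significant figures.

41.47 kbps

t_tx = L/R = 10000/8900000 = 0.0011236 s.
t_prop = 36000000/300000000 = 0.12 s; RTT = 0.24 s.
Cycle = t_tx + RTT = 0.241124 s.
Throughput = L / cycle = 10000 / 0.241124 = 41.47 kbps.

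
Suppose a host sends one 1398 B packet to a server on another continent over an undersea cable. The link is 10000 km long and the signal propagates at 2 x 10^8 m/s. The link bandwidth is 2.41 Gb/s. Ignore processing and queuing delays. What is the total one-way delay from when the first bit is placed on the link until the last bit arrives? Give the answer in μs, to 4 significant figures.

50000 μs

L = 1398 × 8 = 11184 bits.
Transmission delay = L/R = 11184 / 2410000000 = 4.64066 μs.
Propagation delay = d/s = 10000000 m / 200000000 m/s = 50000 μs.
Total = 50000 μs.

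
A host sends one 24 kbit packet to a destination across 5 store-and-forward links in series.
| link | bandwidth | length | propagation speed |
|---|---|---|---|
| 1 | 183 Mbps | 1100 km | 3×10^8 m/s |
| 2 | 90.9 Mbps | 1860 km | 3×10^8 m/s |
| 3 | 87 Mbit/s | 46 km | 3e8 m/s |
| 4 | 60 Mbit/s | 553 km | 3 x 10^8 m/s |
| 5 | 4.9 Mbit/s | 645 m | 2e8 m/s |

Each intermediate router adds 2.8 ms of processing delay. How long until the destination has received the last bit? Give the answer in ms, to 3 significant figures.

29.0 ms

L = 24000 bits.
Transmission delays (L/R per hop): 0.131148, 0.264026, 0.275862, 0.4, 4.89796 ms; sum = 5.969 ms.
Propagation delays (d/s per hop): 3.66667, 6.2, 0.153333, 1.84333, 0.003225 ms; sum = 11.8666 ms.
Processing at 4 router(s): 4 × 2.8 ms = 11.2 ms.
End-to-end = 29.0 ms.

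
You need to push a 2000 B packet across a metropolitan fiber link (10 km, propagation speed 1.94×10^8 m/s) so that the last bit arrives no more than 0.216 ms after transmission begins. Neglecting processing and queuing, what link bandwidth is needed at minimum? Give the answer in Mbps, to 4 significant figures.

97.29 Mbps

L = 16000 bits.
Propagation delay = 10000 / 194000000 = 0.0515464 ms.
Transmission budget = 0.216 − 0.0515464 = 0.164454 ms.
R ≥ L / t_tx = 16000 bits / 0.000164454 s = 97.29 Mbps.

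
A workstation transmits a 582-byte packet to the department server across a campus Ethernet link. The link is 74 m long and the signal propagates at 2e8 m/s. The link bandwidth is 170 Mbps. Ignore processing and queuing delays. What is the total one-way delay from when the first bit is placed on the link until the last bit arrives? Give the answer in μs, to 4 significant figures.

27.76 μs

L = 582 × 8 = 4656 bits.
Transmission delay = L/R = 4656 / 170000000 = 27.3882 μs.
Propagation delay = d/s = 74 m / 200000000 m/s = 0.37 μs.
Total = 27.76 μs.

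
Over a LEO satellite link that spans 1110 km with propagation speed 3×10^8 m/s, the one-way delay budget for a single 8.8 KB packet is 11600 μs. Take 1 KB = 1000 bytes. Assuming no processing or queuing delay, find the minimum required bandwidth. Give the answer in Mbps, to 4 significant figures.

L = 70400 bits.
Propagation delay = 1110000 / 300000000 = 3700 μs.
Transmission budget = 11600 − 3700 = 7900 μs.
R ≥ L / t_tx = 70400 bits / 0.0079 s = 8.911 Mbps.

8.911 Mbps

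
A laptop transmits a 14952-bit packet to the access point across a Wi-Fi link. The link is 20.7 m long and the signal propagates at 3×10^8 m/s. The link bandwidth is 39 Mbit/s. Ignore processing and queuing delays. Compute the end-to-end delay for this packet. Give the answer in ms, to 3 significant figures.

0.383 ms

Transmission delay = L/R = 14952 / 39000000 = 0.383385 ms.
Propagation delay = d/s = 20.7 m / 300000000 m/s = 6.9e-05 ms.
Total = 0.383 ms.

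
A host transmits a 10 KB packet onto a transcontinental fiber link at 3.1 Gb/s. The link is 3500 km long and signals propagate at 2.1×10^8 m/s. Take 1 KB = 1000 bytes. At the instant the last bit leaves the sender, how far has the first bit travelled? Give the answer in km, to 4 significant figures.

t_tx = L/R = 80000/3100000000 = 2.58065e-05 s.
Distance = s × t_tx = 210000000 × 2.58065e-05 = 5.419 km.

5.419 km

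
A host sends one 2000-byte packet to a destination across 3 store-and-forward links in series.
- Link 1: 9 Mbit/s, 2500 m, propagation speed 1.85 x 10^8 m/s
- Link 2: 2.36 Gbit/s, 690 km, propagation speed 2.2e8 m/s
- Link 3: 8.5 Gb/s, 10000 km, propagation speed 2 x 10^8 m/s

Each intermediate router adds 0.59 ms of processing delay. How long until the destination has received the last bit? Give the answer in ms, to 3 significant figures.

56.1 ms

L = 2000 × 8 = 16000 bits.
Transmission delays (L/R per hop): 1.77778, 0.00677966, 0.00188235 ms; sum = 1.78644 ms.
Propagation delays (d/s per hop): 0.0135135, 3.13636, 50 ms; sum = 53.1499 ms.
Processing at 2 router(s): 2 × 0.59 ms = 1.18 ms.
End-to-end = 56.1 ms.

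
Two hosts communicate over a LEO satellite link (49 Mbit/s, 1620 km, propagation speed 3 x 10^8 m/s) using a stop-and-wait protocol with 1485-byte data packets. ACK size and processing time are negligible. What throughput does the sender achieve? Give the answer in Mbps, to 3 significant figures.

t_tx = L/R = 11880/49000000 = 0.000242449 s.
t_prop = 1620000/300000000 = 0.0054 s; RTT = 0.0108 s.
Cycle = t_tx + RTT = 0.0110424 s.
Throughput = L / cycle = 11880 / 0.0110424 = 1.08 Mbps.

1.08 Mbps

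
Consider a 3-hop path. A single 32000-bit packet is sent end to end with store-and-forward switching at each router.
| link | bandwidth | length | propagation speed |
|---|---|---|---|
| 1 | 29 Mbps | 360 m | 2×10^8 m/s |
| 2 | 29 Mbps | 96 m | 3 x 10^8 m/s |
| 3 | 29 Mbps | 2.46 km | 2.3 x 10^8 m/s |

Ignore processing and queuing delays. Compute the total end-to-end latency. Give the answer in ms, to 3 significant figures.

Transmission delay per hop = L/R = 32000/29000000 = 1.10345 ms; 3 hops → 3.31034 ms.
Propagation delays (d/s per hop): 0.0018, 0.00032, 0.0106957 ms; sum = 0.0128157 ms.
End-to-end = 3.32 ms.

3.32 ms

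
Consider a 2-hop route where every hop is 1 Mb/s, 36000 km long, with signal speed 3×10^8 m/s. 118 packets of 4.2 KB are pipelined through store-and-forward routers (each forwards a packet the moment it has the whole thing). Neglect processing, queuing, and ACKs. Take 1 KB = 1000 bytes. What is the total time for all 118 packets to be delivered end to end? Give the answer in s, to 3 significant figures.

4.24 s

Per-hop transmission t_tx = L/R = 33600/1000000 = 0.0336 s.
Per-hop propagation t_prop = 36000000/300000000 = 0.12 s.
Pipeline fill: first packet needs 2·t_tx to clear all hops; remaining 117 packets each add one t_tx.
Total = (2+118-1)·t_tx + 2·t_prop = 119·0.0336 + 2·0.12 = 4.24 s.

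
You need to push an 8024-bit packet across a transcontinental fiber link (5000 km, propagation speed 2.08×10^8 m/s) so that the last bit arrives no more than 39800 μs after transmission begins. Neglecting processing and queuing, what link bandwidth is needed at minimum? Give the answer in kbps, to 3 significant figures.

Propagation delay = 5000000 / 208000000 = 24038.5 μs.
Transmission budget = 39800 − 24038.5 = 15761.5 μs.
R ≥ L / t_tx = 8024 bits / 0.0157615 s = 509 kbps.

509 kbps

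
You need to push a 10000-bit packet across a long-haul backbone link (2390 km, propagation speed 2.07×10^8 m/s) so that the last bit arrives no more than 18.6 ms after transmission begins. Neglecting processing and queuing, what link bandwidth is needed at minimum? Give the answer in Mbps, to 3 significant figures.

1.42 Mbps

Propagation delay = 2390000 / 2.07e+08 = 11.5459 ms.
Transmission budget = 18.6 − 11.5459 = 7.05411 ms.
R ≥ L / t_tx = 10000 bits / 0.00705411 s = 1.42 Mbps.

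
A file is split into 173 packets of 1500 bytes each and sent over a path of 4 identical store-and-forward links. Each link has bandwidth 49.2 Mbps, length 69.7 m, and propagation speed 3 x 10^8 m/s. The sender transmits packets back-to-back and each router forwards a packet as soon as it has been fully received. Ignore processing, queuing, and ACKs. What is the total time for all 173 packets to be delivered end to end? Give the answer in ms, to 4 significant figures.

42.93 ms

Per-hop transmission t_tx = L/R = 12000/49200000 = 0.243902 ms.
Per-hop propagation t_prop = 69.7/300000000 = 0.000232333 ms.
Pipeline fill: first packet needs 4·t_tx to clear all hops; remaining 172 packets each add one t_tx.
Total = (4+173-1)·t_tx + 4·t_prop = 176·0.243902 + 4·0.000232333 = 42.93 ms.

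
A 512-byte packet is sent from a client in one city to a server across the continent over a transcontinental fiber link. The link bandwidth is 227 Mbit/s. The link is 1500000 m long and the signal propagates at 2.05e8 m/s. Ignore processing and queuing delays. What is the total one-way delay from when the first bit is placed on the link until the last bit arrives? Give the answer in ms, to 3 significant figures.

L = 512 × 8 = 4096 bits.
Transmission delay = L/R = 4096 / 227000000 = 0.0180441 ms.
Propagation delay = d/s = 1500000 m / 2.05e+08 m/s = 7.31707 ms.
Total = 7.34 ms.

7.34 ms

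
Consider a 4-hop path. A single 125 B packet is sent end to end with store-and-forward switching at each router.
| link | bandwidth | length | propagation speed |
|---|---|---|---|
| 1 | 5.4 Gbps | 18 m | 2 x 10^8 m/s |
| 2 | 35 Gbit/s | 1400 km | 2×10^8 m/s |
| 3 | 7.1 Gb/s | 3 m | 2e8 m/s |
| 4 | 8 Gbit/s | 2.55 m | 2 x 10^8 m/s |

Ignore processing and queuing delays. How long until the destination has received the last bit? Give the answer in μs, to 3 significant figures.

L = 125 × 8 = 1000 bits.
Transmission delays (L/R per hop): 0.185185, 0.0285714, 0.140845, 0.125 μs; sum = 0.479602 μs.
Propagation delays (d/s per hop): 0.09, 7000, 0.015, 0.01275 μs; sum = 7000.12 μs.
End-to-end = 7000 μs.

7000 μs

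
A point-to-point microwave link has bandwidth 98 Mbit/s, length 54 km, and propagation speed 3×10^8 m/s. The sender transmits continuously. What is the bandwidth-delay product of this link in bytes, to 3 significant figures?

Propagation delay = 54000 / 300000000 = 0.00018 s.
BDP = R × t_prop = 98000000 × 0.00018 = 17640 bits.
In bytes: 17640/8 = 2210 bytes.

2210 bytes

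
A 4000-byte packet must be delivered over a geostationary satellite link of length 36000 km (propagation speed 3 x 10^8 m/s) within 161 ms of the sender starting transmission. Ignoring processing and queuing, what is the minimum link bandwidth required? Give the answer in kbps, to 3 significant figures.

780 kbps

L = 32000 bits.
Propagation delay = 36000000 / 300000000 = 120 ms.
Transmission budget = 161 − 120 = 41 ms.
R ≥ L / t_tx = 32000 bits / 0.041 s = 780 kbps.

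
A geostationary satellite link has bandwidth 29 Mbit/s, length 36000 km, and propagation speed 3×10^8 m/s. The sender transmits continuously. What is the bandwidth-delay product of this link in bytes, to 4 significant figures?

Propagation delay = 36000000 / 300000000 = 0.12 s.
BDP = R × t_prop = 29000000 × 0.12 = 3480000 bits.
In bytes: 3480000/8 = 435000 bytes.

435000 bytes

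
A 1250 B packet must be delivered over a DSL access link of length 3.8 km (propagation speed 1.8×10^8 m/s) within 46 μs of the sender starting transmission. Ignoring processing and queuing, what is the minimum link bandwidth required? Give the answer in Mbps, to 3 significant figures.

L = 10000 bits.
Propagation delay = 3800 / 180000000 = 21.1111 μs.
Transmission budget = 46 − 21.1111 = 24.8889 μs.
R ≥ L / t_tx = 10000 bits / 2.48889e-05 s = 402 Mbps.

402 Mbps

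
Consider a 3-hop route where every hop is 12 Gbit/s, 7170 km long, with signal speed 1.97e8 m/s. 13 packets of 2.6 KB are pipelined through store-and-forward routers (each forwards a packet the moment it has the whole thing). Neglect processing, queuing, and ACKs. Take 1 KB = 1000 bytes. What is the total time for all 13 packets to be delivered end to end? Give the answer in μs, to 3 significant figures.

Per-hop transmission t_tx = L/R = 20800/12000000000 = 1.73333 μs.
Per-hop propagation t_prop = 7170000/197000000 = 36395.9 μs.
Pipeline fill: first packet needs 3·t_tx to clear all hops; remaining 12 packets each add one t_tx.
Total = (3+13-1)·t_tx + 3·t_prop = 15·1.73333 + 3·36395.9 = 109000 μs.

109000 μs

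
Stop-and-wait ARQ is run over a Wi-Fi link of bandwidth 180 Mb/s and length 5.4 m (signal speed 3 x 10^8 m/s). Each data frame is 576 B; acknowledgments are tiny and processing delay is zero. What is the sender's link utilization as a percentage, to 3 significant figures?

99.9 %

t_tx = L/R = 4608/180000000 = 2.56e-05 s.
t_prop = 5.4/300000000 = 1.8e-08 s; RTT = 3.6e-08 s.
Cycle = t_tx + RTT = 2.5636e-05 s.
Utilization = t_tx / cycle = 2.56e-05/2.5636e-05 = 99.9 %.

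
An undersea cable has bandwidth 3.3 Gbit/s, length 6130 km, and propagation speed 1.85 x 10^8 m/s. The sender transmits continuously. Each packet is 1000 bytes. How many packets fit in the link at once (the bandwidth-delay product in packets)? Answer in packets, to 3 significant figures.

Propagation delay = 6130000 / 185000000 = 0.0331351 s.
BDP = R × t_prop = 3300000000 × 0.0331351 = 109346000 bits.
In packets of 8000 bits: 13700 packets.

13700 packets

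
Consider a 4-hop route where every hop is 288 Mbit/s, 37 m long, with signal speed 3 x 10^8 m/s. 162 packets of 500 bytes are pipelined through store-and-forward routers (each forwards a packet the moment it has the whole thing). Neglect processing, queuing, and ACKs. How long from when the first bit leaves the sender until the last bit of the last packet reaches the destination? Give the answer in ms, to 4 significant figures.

2.292 ms

Per-hop transmission t_tx = L/R = 4000/288000000 = 0.0138889 ms.
Per-hop propagation t_prop = 37/300000000 = 0.000123333 ms.
Pipeline fill: first packet needs 4·t_tx to clear all hops; remaining 161 packets each add one t_tx.
Total = (4+162-1)·t_tx + 4·t_prop = 165·0.0138889 + 4·0.000123333 = 2.292 ms.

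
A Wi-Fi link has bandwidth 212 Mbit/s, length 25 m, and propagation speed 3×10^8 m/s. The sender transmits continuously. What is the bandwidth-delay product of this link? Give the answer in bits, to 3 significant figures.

17.7 bits

Propagation delay = 25 / 300000000 = 8.33333e-08 s.
BDP = R × t_prop = 212000000 × 8.33333e-08 = 17.6667 bits.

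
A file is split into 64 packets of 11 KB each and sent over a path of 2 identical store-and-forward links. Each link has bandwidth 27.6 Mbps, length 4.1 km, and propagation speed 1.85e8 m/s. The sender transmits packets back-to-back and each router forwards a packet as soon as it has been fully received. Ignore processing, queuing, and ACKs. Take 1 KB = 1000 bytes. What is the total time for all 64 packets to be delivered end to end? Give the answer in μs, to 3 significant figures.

Per-hop transmission t_tx = L/R = 88000/27600000 = 3188.41 μs.
Per-hop propagation t_prop = 4100/185000000 = 22.1622 μs.
Pipeline fill: first packet needs 2·t_tx to clear all hops; remaining 63 packets each add one t_tx.
Total = (2+64-1)·t_tx + 2·t_prop = 65·3188.41 + 2·22.1622 = 207000 μs.

207000 μs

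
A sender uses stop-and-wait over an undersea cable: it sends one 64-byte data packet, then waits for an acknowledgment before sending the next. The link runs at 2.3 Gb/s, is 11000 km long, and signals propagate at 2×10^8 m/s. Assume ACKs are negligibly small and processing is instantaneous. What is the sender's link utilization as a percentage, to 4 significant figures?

t_tx = L/R = 512/2300000000 = 2.22609e-07 s.
t_prop = 11000000/200000000 = 0.055 s; RTT = 0.11 s.
Cycle = t_tx + RTT = 0.11 s.
Utilization = t_tx / cycle = 2.22609e-07/0.11 = 0.0002024 %.

0.0002024 %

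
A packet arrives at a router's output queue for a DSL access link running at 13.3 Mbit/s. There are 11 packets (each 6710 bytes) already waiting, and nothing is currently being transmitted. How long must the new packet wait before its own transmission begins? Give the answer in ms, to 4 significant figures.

44.40 ms

Each queued packet: L/R = 53680/13300000 = 4.03609 ms.
11 queued → 44.397 ms.
Queuing delay = 44.40 ms.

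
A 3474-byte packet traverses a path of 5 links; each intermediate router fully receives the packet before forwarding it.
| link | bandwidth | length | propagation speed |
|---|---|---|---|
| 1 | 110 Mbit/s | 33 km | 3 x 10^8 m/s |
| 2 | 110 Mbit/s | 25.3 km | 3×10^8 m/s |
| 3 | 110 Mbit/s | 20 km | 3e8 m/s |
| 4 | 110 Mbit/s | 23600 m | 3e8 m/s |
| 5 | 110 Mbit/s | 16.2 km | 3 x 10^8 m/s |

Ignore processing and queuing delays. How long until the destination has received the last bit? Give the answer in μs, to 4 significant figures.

L = 3474 × 8 = 27792 bits.
Transmission delay per hop = L/R = 27792/110000000 = 252.655 μs; 5 hops → 1263.27 μs.
Propagation delays (d/s per hop): 110, 84.3333, 66.6667, 78.6667, 54 μs; sum = 393.667 μs.
End-to-end = 1657 μs.

1657 μs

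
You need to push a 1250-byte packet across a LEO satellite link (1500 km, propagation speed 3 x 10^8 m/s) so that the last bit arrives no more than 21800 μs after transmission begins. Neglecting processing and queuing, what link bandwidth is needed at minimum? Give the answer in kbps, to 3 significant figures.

595 kbps

L = 10000 bits.
Propagation delay = 1500000 / 300000000 = 5000 μs.
Transmission budget = 21800 − 5000 = 16800 μs.
R ≥ L / t_tx = 10000 bits / 0.0168 s = 595 kbps.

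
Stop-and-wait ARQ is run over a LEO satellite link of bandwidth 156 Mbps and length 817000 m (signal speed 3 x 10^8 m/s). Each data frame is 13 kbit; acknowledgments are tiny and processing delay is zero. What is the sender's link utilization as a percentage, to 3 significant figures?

1.51 %

t_tx = L/R = 13000/156000000 = 8.33333e-05 s.
t_prop = 817000/300000000 = 0.00272333 s; RTT = 0.00544667 s.
Cycle = t_tx + RTT = 0.00553 s.
Utilization = t_tx / cycle = 8.33333e-05/0.00553 = 1.51 %.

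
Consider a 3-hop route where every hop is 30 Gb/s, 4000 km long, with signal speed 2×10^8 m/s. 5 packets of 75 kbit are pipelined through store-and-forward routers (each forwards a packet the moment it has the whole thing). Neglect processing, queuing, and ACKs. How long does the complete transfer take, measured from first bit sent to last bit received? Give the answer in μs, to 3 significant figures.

Per-hop transmission t_tx = L/R = 75000/30000000000 = 2.5 μs.
Per-hop propagation t_prop = 4000000/200000000 = 20000 μs.
Pipeline fill: first packet needs 3·t_tx to clear all hops; remaining 4 packets each add one t_tx.
Total = (3+5-1)·t_tx + 3·t_prop = 7·2.5 + 3·20000 = 60000 μs.

60000 μs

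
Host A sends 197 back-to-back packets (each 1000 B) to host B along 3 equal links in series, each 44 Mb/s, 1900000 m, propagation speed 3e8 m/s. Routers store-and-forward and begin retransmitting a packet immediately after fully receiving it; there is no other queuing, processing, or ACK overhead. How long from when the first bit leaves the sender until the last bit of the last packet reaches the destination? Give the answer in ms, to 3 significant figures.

Per-hop transmission t_tx = L/R = 8000/44000000 = 0.181818 ms.
Per-hop propagation t_prop = 1900000/300000000 = 6.33333 ms.
Pipeline fill: first packet needs 3·t_tx to clear all hops; remaining 196 packets each add one t_tx.
Total = (3+197-1)·t_tx + 3·t_prop = 199·0.181818 + 3·6.33333 = 55.2 ms.

55.2 ms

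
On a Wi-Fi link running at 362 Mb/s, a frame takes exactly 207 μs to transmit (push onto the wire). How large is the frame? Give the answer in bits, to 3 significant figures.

L = R × t_tx = 362000000 b/s × 0.000207 s = 74934 bits.

74900 bits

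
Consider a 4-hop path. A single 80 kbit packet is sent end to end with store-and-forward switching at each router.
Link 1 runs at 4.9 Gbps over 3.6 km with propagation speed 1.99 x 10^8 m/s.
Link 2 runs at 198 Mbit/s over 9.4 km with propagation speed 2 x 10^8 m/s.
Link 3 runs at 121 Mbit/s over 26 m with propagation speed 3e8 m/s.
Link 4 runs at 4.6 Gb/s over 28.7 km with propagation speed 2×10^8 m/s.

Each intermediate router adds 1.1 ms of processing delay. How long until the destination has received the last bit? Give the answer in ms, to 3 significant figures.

4.61 ms

L = 80000 bits.
Transmission delays (L/R per hop): 0.0163265, 0.40404, 0.661157, 0.0173913 ms; sum = 1.09892 ms.
Propagation delays (d/s per hop): 0.0180905, 0.047, 8.66667e-05, 0.1435 ms; sum = 0.208677 ms.
Processing at 3 router(s): 3 × 1.1 ms = 3.3 ms.
End-to-end = 4.61 ms.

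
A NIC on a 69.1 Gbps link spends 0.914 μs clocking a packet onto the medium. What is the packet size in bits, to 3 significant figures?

63200 bits

L = R × t_tx = 69100000000 b/s × 9.14e-07 s = 63157.4 bits.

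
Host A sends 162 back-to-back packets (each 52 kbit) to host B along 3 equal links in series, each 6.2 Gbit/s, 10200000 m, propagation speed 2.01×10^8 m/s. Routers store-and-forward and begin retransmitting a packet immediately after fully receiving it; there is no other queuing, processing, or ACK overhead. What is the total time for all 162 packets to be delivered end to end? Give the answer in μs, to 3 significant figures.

154000 μs

Per-hop transmission t_tx = L/R = 52000/6200000000 = 8.3871 μs.
Per-hop propagation t_prop = 10200000/2.01e+08 = 50746.3 μs.
Pipeline fill: first packet needs 3·t_tx to clear all hops; remaining 161 packets each add one t_tx.
Total = (3+162-1)·t_tx + 3·t_prop = 164·8.3871 + 3·50746.3 = 154000 μs.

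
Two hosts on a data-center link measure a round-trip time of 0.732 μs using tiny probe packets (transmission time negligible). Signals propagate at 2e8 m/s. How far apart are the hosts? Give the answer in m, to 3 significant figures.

73.2 m

One-way propagation = RTT/2 = 0.366 μs.
d = s × t = 200000000 × 3.66e-07 = 73.2 m.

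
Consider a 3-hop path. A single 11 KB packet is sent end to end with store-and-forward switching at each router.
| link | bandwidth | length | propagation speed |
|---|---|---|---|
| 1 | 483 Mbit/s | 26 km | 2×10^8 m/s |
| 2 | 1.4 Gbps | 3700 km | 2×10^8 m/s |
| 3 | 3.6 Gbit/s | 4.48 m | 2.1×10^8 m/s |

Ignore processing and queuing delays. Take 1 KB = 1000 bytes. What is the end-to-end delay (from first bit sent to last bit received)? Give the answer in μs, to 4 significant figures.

18900 μs

L = 88000 bits.
Transmission delays (L/R per hop): 182.195, 62.8571, 24.4444 μs; sum = 269.496 μs.
Propagation delays (d/s per hop): 130, 18500, 0.0213333 μs; sum = 18630 μs.
End-to-end = 18900 μs.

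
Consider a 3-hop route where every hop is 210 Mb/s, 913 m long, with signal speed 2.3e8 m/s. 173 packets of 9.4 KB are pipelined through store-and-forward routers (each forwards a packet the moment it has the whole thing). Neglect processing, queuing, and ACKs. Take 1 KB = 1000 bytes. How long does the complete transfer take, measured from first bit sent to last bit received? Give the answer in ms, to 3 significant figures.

62.7 ms

Per-hop transmission t_tx = L/R = 75200/210000000 = 0.358095 ms.
Per-hop propagation t_prop = 913/2.3e+08 = 0.00396957 ms.
Pipeline fill: first packet needs 3·t_tx to clear all hops; remaining 172 packets each add one t_tx.
Total = (3+173-1)·t_tx + 3·t_prop = 175·0.358095 + 3·0.00396957 = 62.7 ms.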